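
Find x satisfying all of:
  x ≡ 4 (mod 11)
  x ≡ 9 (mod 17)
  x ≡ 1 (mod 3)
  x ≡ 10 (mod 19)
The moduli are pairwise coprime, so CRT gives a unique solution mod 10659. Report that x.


Product of moduli M = 11 · 17 · 3 · 19 = 10659.
Merge one congruence at a time:
  Start: x ≡ 4 (mod 11).
  Combine with x ≡ 9 (mod 17); new modulus lcm = 187.
    Write x = 4 + 11·t and substitute into x ≡ 9 (mod 17): 11·t ≡ 9 − 4 = 5 (mod 17).
    The inverse of 11 mod 17 is 14 (since 11·14 = 154 = 9·17 + 1), so t ≡ 14·5 = 70 ≡ 2 (mod 17).
    Then x = 4 + 11·2 = 26, valid modulo lcm(11, 17) = 187: x ≡ 26 (mod 187).
  Combine with x ≡ 1 (mod 3); new modulus lcm = 561.
    Write x = 26 + 187·t and substitute into x ≡ 1 (mod 3): 187·t ≡ 1 − 26 = -25 (mod 3).
    Reduce coefficients mod 3: 1·t ≡ 2 (mod 3).
    So t ≡ 2 (mod 3).
    Then x = 26 + 187·2 = 400, valid modulo lcm(187, 3) = 561: x ≡ 400 (mod 561).
  Combine with x ≡ 10 (mod 19); new modulus lcm = 10659.
    Write x = 400 + 561·t and substitute into x ≡ 10 (mod 19): 561·t ≡ 10 − 400 = -390 (mod 19).
    Reduce coefficients mod 19: 10·t ≡ 9 (mod 19).
    The inverse of 10 mod 19 is 2 (since 10·2 = 20 = 1·19 + 1), so t ≡ 2·9 = 18 ≡ 18 (mod 19).
    Then x = 400 + 561·18 = 10498, valid modulo lcm(561, 19) = 10659: x ≡ 10498 (mod 10659).
Verify against each original: 10498 mod 11 = 4, 10498 mod 17 = 9, 10498 mod 3 = 1, 10498 mod 19 = 10.

x ≡ 10498 (mod 10659).


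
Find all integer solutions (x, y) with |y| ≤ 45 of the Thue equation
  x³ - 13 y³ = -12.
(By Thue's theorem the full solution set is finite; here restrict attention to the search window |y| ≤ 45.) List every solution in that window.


The equation is x³ - 13y³ = -12. For fixed y, x³ = 13·y³ − 12, so a solution requires the RHS to be a perfect cube.
Strategy: iterate y from -45 to 45, compute RHS = 13·y³ − 12, and check whether it is a (positive or negative) perfect cube.
Check small values of y:
  y = 0: RHS = -12 is not a perfect cube.
  y = 1: RHS = 1 = (1)³ ⇒ x = 1 works.
  y = -1: RHS = -25 is not a perfect cube.
  y = 2: RHS = 92 is not a perfect cube.
  y = -2: RHS = -116 is not a perfect cube.
  y = 3: RHS = 339 is not a perfect cube.
  y = -3: RHS = -363 is not a perfect cube.
Continuing the search up to |y| = 45 finds no further solutions beyond those listed.
Collected solutions: (1, 1).

Solutions (with |y| ≤ 45): (1, 1).


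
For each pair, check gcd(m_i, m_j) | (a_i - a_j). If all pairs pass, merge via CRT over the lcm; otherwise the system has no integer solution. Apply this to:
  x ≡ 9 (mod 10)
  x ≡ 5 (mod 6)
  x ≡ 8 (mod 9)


Moduli 10, 6, 9 are not pairwise coprime, so CRT works modulo lcm(m_i) when all pairwise compatibility conditions hold.
Pairwise compatibility: gcd(m_i, m_j) must divide a_i - a_j for every pair.
Merge one congruence at a time:
  Start: x ≡ 9 (mod 10).
  Combine with x ≡ 5 (mod 6): gcd(10, 6) = 2; 5 - 9 = -4, which IS divisible by 2, so compatible.
    Write x = 9 + 10·t and substitute into x ≡ 5 (mod 6): 10·t ≡ 5 − 9 = -4 (mod 6).
    Divide the congruence (and modulus) by g = 2: 5·t ≡ -2 (mod 3).
    Reduce coefficients mod 3: 2·t ≡ 1 (mod 3).
    The inverse of 2 mod 3 is 2 (since 2·2 = 4 = 1·3 + 1), so t ≡ 2·1 = 2 ≡ 2 (mod 3).
    Then x = 9 + 10·2 = 29, valid modulo lcm(10, 6) = 30: x ≡ 29 (mod 30).
  Combine with x ≡ 8 (mod 9): gcd(30, 9) = 3; 8 - 29 = -21, which IS divisible by 3, so compatible.
    Write x = 29 + 30·t and substitute into x ≡ 8 (mod 9): 30·t ≡ 8 − 29 = -21 (mod 9).
    Divide the congruence (and modulus) by g = 3: 10·t ≡ -7 (mod 3).
    Reduce coefficients mod 3: 1·t ≡ 2 (mod 3).
    So t ≡ 2 (mod 3).
    Then x = 29 + 30·2 = 89, valid modulo lcm(30, 9) = 90: x ≡ 89 (mod 90).
Verify: 89 mod 10 = 9, 89 mod 6 = 5, 89 mod 9 = 8.

x ≡ 89 (mod 90).


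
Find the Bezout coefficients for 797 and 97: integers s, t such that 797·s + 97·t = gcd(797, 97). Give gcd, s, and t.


Euclidean algorithm on (797, 97) — divide until remainder is 0:
  797 = 8 · 97 + 21
  97 = 4 · 21 + 13
  21 = 1 · 13 + 8
  13 = 1 · 8 + 5
  8 = 1 · 5 + 3
  5 = 1 · 3 + 2
  3 = 1 · 2 + 1
  2 = 2 · 1 + 0
gcd(797, 97) = 1.
Track Bezout coefficients alongside the remainders: start with r₀ = 797 = a·1 + b·0 (s = 1, t = 0) and r₁ = 97 = a·0 + b·1 (s = 0, t = 1); each new remainder r_{k+1} = r_{k-1} − q_k·r_k inherits s_{k+1} = s_{k-1} − q_k·s_k, t_{k+1} = t_{k-1} − q_k·t_k, so r_k = a·s_k + b·t_k at every step:
  q = 8: r = 21, s = 1 − 8·0 = 1, t = 0 − 8·1 = -8  (check: 797·1 + 97·(-8) = 21)
  q = 4: r = 13, s = 0 − 4·1 = -4, t = 1 − 4·(-8) = 33  (check: 797·(-4) + 97·33 = 13)
  q = 1: r = 8, s = 1 − 1·(-4) = 5, t = -8 − 1·33 = -41  (check: 797·5 + 97·(-41) = 8)
  q = 1: r = 5, s = -4 − 1·5 = -9, t = 33 − 1·(-41) = 74  (check: 797·(-9) + 97·74 = 5)
  q = 1: r = 3, s = 5 − 1·(-9) = 14, t = -41 − 1·74 = -115  (check: 797·14 + 97·(-115) = 3)
  q = 1: r = 2, s = -9 − 1·14 = -23, t = 74 − 1·(-115) = 189  (check: 797·(-23) + 97·189 = 2)
  q = 1: r = 1, s = 14 − 1·(-23) = 37, t = -115 − 1·189 = -304  (check: 797·37 + 97·(-304) = 1)
The row with r = 1 (the gcd) gives the Bezout coefficients s = 37, t = -304.
Result: 797 · (37) + 97 · (-304) = 1.

gcd(797, 97) = 1; s = 37, t = -304 (check: 797·37 + 97·(-304) = 1).


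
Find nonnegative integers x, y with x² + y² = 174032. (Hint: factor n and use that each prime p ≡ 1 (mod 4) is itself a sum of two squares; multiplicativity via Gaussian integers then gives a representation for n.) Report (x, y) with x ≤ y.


Step 1: Factor n = 174032 = 2^4 · 73 · 149.
Step 2: Check the mod-4 condition on each prime factor: 2 = 2 (special); 73 ≡ 1 (mod 4), exponent 1; 149 ≡ 1 (mod 4), exponent 1.
All primes ≡ 3 (mod 4) appear to even exponent (or don't appear), so by the two-squares theorem n IS expressible as a sum of two squares.
Step 3: Build a representation. Group n = k² · m with k = 4 and m = 73 · 149 = 10877 (a product of primes ≡ 1 (mod 4)); a representation of m scales to one of n via (k·x)² + (k·y)² = k²(x² + y²). Each prime p ≡ 1 (mod 4) is itself a sum of two squares; find a² by testing p − a² for a perfect square:
  73: 73 − 1² = 72, 73 − 2² = 69, 73 − 3² = 64 = 8² ⇒ 73 = 3² + 8².
  149: 149 − 1² = 148, 149 − 2² = 145, 149 − 3² = 140, 149 − 4² = 133, 149 − 5² = 124, 149 − 6² = 113, 149 − 7² = 100 = 10² ⇒ 149 = 7² + 10².
  Combine using the Brahmagupta–Fibonacci identity (a² + b²)(c² + d²) = (ac − bd)² + (ad + bc)² = (ac + bd)² + (ad − bc)²:
  73 · 149 = 10877: from (3² + 8²)(7² + 10²), take (3·7 − 8·10, 3·10 + 8·7) = (21 − 80, 30 + 56) = (-59, 86); dropping signs (only squares matter) gives (59, 86); check 59² + 86² = 3481 + 7396 = 10877 ✓.
  Scale by k = 4: (4·59, 4·86) = (236, 344).
Step 4: Order so x ≤ y and verify: 236² + 344² = 55696 + 118336 = 174032 = n. ✓

n = 174032 = 236² + 344² (one valid representation with x ≤ y).


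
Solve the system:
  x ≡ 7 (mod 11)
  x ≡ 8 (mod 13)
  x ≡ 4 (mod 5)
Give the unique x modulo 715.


Moduli 11, 13, 5 are pairwise coprime; by CRT there is a unique solution modulo M = 11 · 13 · 5 = 715.
Solve pairwise, accumulating the modulus:
  Start with x ≡ 7 (mod 11).
  Combine with x ≡ 8 (mod 13): since gcd(11, 13) = 1, we get a unique residue mod 143.
    Write x = 7 + 11·t and substitute into x ≡ 8 (mod 13): 11·t ≡ 8 − 7 = 1 (mod 13).
    The inverse of 11 mod 13 is 6 (since 11·6 = 66 = 5·13 + 1), so t ≡ 6·1 = 6 ≡ 6 (mod 13).
    Then x = 7 + 11·6 = 73, valid modulo lcm(11, 13) = 143: x ≡ 73 (mod 143).
  Combine with x ≡ 4 (mod 5): since gcd(143, 5) = 1, we get a unique residue mod 715.
    Write x = 73 + 143·t and substitute into x ≡ 4 (mod 5): 143·t ≡ 4 − 73 = -69 (mod 5).
    Reduce coefficients mod 5: 3·t ≡ 1 (mod 5).
    The inverse of 3 mod 5 is 2 (since 3·2 = 6 = 1·5 + 1), so t ≡ 2·1 = 2 ≡ 2 (mod 5).
    Then x = 73 + 143·2 = 359, valid modulo lcm(143, 5) = 715: x ≡ 359 (mod 715).
Verify: 359 mod 11 = 7 ✓, 359 mod 13 = 8 ✓, 359 mod 5 = 4 ✓.

x ≡ 359 (mod 715).


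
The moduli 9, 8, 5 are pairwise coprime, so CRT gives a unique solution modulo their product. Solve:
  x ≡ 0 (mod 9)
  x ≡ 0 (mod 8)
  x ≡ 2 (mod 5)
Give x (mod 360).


Moduli 9, 8, 5 are pairwise coprime; by CRT there is a unique solution modulo M = 9 · 8 · 5 = 360.
Solve pairwise, accumulating the modulus:
  Start with x ≡ 0 (mod 9).
  Combine with x ≡ 0 (mod 8): since gcd(9, 8) = 1, we get a unique residue mod 72.
    Write x = 0 + 9·t and substitute into x ≡ 0 (mod 8): 9·t ≡ 0 − 0 = 0 (mod 8).
    Reduce coefficients mod 8: 1·t ≡ 0 (mod 8).
    So t ≡ 0 (mod 8).
    Then x = 0 + 9·0 = 0, valid modulo lcm(9, 8) = 72: x ≡ 0 (mod 72).
  Combine with x ≡ 2 (mod 5): since gcd(72, 5) = 1, we get a unique residue mod 360.
    Write x = 0 + 72·t and substitute into x ≡ 2 (mod 5): 72·t ≡ 2 − 0 = 2 (mod 5).
    Reduce coefficients mod 5: 2·t ≡ 2 (mod 5).
    The inverse of 2 mod 5 is 3 (since 2·3 = 6 = 1·5 + 1), so t ≡ 3·2 = 6 ≡ 1 (mod 5).
    Then x = 0 + 72·1 = 72, valid modulo lcm(72, 5) = 360: x ≡ 72 (mod 360).
Verify: 72 mod 9 = 0 ✓, 72 mod 8 = 0 ✓, 72 mod 5 = 2 ✓.

x ≡ 72 (mod 360).


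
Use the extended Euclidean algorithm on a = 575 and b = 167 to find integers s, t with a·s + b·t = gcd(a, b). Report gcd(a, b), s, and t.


Euclidean algorithm on (575, 167) — divide until remainder is 0:
  575 = 3 · 167 + 74
  167 = 2 · 74 + 19
  74 = 3 · 19 + 17
  19 = 1 · 17 + 2
  17 = 8 · 2 + 1
  2 = 2 · 1 + 0
gcd(575, 167) = 1.
Track Bezout coefficients alongside the remainders: start with r₀ = 575 = a·1 + b·0 (s = 1, t = 0) and r₁ = 167 = a·0 + b·1 (s = 0, t = 1); each new remainder r_{k+1} = r_{k-1} − q_k·r_k inherits s_{k+1} = s_{k-1} − q_k·s_k, t_{k+1} = t_{k-1} − q_k·t_k, so r_k = a·s_k + b·t_k at every step:
  q = 3: r = 74, s = 1 − 3·0 = 1, t = 0 − 3·1 = -3  (check: 575·1 + 167·(-3) = 74)
  q = 2: r = 19, s = 0 − 2·1 = -2, t = 1 − 2·(-3) = 7  (check: 575·(-2) + 167·7 = 19)
  q = 3: r = 17, s = 1 − 3·(-2) = 7, t = -3 − 3·7 = -24  (check: 575·7 + 167·(-24) = 17)
  q = 1: r = 2, s = -2 − 1·7 = -9, t = 7 − 1·(-24) = 31  (check: 575·(-9) + 167·31 = 2)
  q = 8: r = 1, s = 7 − 8·(-9) = 79, t = -24 − 8·31 = -272  (check: 575·79 + 167·(-272) = 1)
The row with r = 1 (the gcd) gives the Bezout coefficients s = 79, t = -272.
Result: 575 · (79) + 167 · (-272) = 1.

gcd(575, 167) = 1; s = 79, t = -272 (check: 575·79 + 167·(-272) = 1).


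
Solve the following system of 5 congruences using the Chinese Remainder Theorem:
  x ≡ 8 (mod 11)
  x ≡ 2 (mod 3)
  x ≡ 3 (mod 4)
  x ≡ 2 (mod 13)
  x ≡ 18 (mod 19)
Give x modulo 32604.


Product of moduli M = 11 · 3 · 4 · 13 · 19 = 32604.
Merge one congruence at a time:
  Start: x ≡ 8 (mod 11).
  Combine with x ≡ 2 (mod 3); new modulus lcm = 33.
    Write x = 8 + 11·t and substitute into x ≡ 2 (mod 3): 11·t ≡ 2 − 8 = -6 (mod 3).
    Reduce coefficients mod 3: 2·t ≡ 0 (mod 3).
    The inverse of 2 mod 3 is 2 (since 2·2 = 4 = 1·3 + 1), so t ≡ 2·0 = 0 ≡ 0 (mod 3).
    Then x = 8 + 11·0 = 8, valid modulo lcm(11, 3) = 33: x ≡ 8 (mod 33).
  Combine with x ≡ 3 (mod 4); new modulus lcm = 132.
    Write x = 8 + 33·t and substitute into x ≡ 3 (mod 4): 33·t ≡ 3 − 8 = -5 (mod 4).
    Reduce coefficients mod 4: 1·t ≡ 3 (mod 4).
    So t ≡ 3 (mod 4).
    Then x = 8 + 33·3 = 107, valid modulo lcm(33, 4) = 132: x ≡ 107 (mod 132).
  Combine with x ≡ 2 (mod 13); new modulus lcm = 1716.
    Write x = 107 + 132·t and substitute into x ≡ 2 (mod 13): 132·t ≡ 2 − 107 = -105 (mod 13).
    Reduce coefficients mod 13: 2·t ≡ 12 (mod 13).
    The inverse of 2 mod 13 is 7 (since 2·7 = 14 = 1·13 + 1), so t ≡ 7·12 = 84 ≡ 6 (mod 13).
    Then x = 107 + 132·6 = 899, valid modulo lcm(132, 13) = 1716: x ≡ 899 (mod 1716).
  Combine with x ≡ 18 (mod 19); new modulus lcm = 32604.
    Write x = 899 + 1716·t and substitute into x ≡ 18 (mod 19): 1716·t ≡ 18 − 899 = -881 (mod 19).
    Reduce coefficients mod 19: 6·t ≡ 12 (mod 19).
    The inverse of 6 mod 19 is 16 (since 6·16 = 96 = 5·19 + 1), so t ≡ 16·12 = 192 ≡ 2 (mod 19).
    Then x = 899 + 1716·2 = 4331, valid modulo lcm(1716, 19) = 32604: x ≡ 4331 (mod 32604).
Verify against each original: 4331 mod 11 = 8, 4331 mod 3 = 2, 4331 mod 4 = 3, 4331 mod 13 = 2, 4331 mod 19 = 18.

x ≡ 4331 (mod 32604).


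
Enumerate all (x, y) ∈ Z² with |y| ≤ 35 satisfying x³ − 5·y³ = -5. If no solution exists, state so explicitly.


The equation is x³ - 5y³ = -5. For fixed y, x³ = 5·y³ − 5, so a solution requires the RHS to be a perfect cube.
Strategy: iterate y from -35 to 35, compute RHS = 5·y³ − 5, and check whether it is a (positive or negative) perfect cube.
Check small values of y:
  y = 0: RHS = -5 is not a perfect cube.
  y = 1: RHS = 0 = (0)³ ⇒ x = 0 works.
  y = -1: RHS = -10 is not a perfect cube.
  y = 2: RHS = 35 is not a perfect cube.
  y = -2: RHS = -45 is not a perfect cube.
  y = 3: RHS = 130 is not a perfect cube.
  y = -3: RHS = -140 is not a perfect cube.
Continuing the search up to |y| = 35 finds no further solutions beyond those listed.
Collected solutions: (0, 1).

Solutions (with |y| ≤ 35): (0, 1).


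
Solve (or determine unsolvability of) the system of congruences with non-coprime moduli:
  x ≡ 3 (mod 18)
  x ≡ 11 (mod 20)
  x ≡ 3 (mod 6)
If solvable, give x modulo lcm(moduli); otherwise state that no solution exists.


Moduli 18, 20, 6 are not pairwise coprime, so CRT works modulo lcm(m_i) when all pairwise compatibility conditions hold.
Pairwise compatibility: gcd(m_i, m_j) must divide a_i - a_j for every pair.
Merge one congruence at a time:
  Start: x ≡ 3 (mod 18).
  Combine with x ≡ 11 (mod 20): gcd(18, 20) = 2; 11 - 3 = 8, which IS divisible by 2, so compatible.
    Write x = 3 + 18·t and substitute into x ≡ 11 (mod 20): 18·t ≡ 11 − 3 = 8 (mod 20).
    Divide the congruence (and modulus) by g = 2: 9·t ≡ 4 (mod 10).
    The inverse of 9 mod 10 is 9 (since 9·9 = 81 = 8·10 + 1), so t ≡ 9·4 = 36 ≡ 6 (mod 10).
    Then x = 3 + 18·6 = 111, valid modulo lcm(18, 20) = 180: x ≡ 111 (mod 180).
  Combine with x ≡ 3 (mod 6): gcd(180, 6) = 6; 3 - 111 = -108, which IS divisible by 6, so compatible.
    Write x = 111 + 180·t and substitute into x ≡ 3 (mod 6): 180·t ≡ 3 − 111 = -108 (mod 6).
    Divide the congruence (and modulus) by g = 6: 30·t ≡ -18 (mod 1).
    Modulo 1 every t works; take t = 0.
    Then x = 111 + 180·0 = 111, valid modulo lcm(180, 6) = 180: x ≡ 111 (mod 180).
Verify: 111 mod 18 = 3, 111 mod 20 = 11, 111 mod 6 = 3.

x ≡ 111 (mod 180).


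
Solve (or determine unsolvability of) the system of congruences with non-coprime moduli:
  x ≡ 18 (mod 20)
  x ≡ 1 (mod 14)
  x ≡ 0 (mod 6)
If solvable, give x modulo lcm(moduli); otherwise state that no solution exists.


Moduli 20, 14, 6 are not pairwise coprime, so CRT works modulo lcm(m_i) when all pairwise compatibility conditions hold.
Pairwise compatibility: gcd(m_i, m_j) must divide a_i - a_j for every pair.
Merge one congruence at a time:
  Start: x ≡ 18 (mod 20).
  Combine with x ≡ 1 (mod 14): gcd(20, 14) = 2, and 1 - 18 = -17 is NOT divisible by 2.
    ⇒ system is inconsistent (no integer solution).

No solution (the system is inconsistent).


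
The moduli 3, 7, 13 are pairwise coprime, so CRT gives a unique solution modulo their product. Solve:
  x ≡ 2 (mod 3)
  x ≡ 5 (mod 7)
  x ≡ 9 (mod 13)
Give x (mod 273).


Moduli 3, 7, 13 are pairwise coprime; by CRT there is a unique solution modulo M = 3 · 7 · 13 = 273.
Solve pairwise, accumulating the modulus:
  Start with x ≡ 2 (mod 3).
  Combine with x ≡ 5 (mod 7): since gcd(3, 7) = 1, we get a unique residue mod 21.
    Write x = 2 + 3·t and substitute into x ≡ 5 (mod 7): 3·t ≡ 5 − 2 = 3 (mod 7).
    The inverse of 3 mod 7 is 5 (since 3·5 = 15 = 2·7 + 1), so t ≡ 5·3 = 15 ≡ 1 (mod 7).
    Then x = 2 + 3·1 = 5, valid modulo lcm(3, 7) = 21: x ≡ 5 (mod 21).
  Combine with x ≡ 9 (mod 13): since gcd(21, 13) = 1, we get a unique residue mod 273.
    Write x = 5 + 21·t and substitute into x ≡ 9 (mod 13): 21·t ≡ 9 − 5 = 4 (mod 13).
    Reduce coefficients mod 13: 8·t ≡ 4 (mod 13).
    The inverse of 8 mod 13 is 5 (since 8·5 = 40 = 3·13 + 1), so t ≡ 5·4 = 20 ≡ 7 (mod 13).
    Then x = 5 + 21·7 = 152, valid modulo lcm(21, 13) = 273: x ≡ 152 (mod 273).
Verify: 152 mod 3 = 2 ✓, 152 mod 7 = 5 ✓, 152 mod 13 = 9 ✓.

x ≡ 152 (mod 273).


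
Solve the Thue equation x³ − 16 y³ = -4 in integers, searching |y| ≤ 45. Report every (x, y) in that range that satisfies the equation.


The equation is x³ - 16y³ = -4. For fixed y, x³ = 16·y³ − 4, so a solution requires the RHS to be a perfect cube.
Strategy: iterate y from -45 to 45, compute RHS = 16·y³ − 4, and check whether it is a (positive or negative) perfect cube.
Check small values of y:
  y = 0: RHS = -4 is not a perfect cube.
  y = 1: RHS = 12 is not a perfect cube.
  y = -1: RHS = -20 is not a perfect cube.
  y = 2: RHS = 124 is not a perfect cube.
  y = -2: RHS = -132 is not a perfect cube.
  y = 3: RHS = 428 is not a perfect cube.
  y = -3: RHS = -436 is not a perfect cube.
Continuing the search up to |y| = 45 finds no solutions either.
No (x, y) in the scanned range satisfies the equation.

No integer solutions with |y| ≤ 45.


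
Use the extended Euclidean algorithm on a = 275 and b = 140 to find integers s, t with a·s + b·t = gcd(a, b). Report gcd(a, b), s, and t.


Euclidean algorithm on (275, 140) — divide until remainder is 0:
  275 = 1 · 140 + 135
  140 = 1 · 135 + 5
  135 = 27 · 5 + 0
gcd(275, 140) = 5.
Track Bezout coefficients alongside the remainders: start with r₀ = 275 = a·1 + b·0 (s = 1, t = 0) and r₁ = 140 = a·0 + b·1 (s = 0, t = 1); each new remainder r_{k+1} = r_{k-1} − q_k·r_k inherits s_{k+1} = s_{k-1} − q_k·s_k, t_{k+1} = t_{k-1} − q_k·t_k, so r_k = a·s_k + b·t_k at every step:
  q = 1: r = 135, s = 1 − 1·0 = 1, t = 0 − 1·1 = -1  (check: 275·1 + 140·(-1) = 135)
  q = 1: r = 5, s = 0 − 1·1 = -1, t = 1 − 1·(-1) = 2  (check: 275·(-1) + 140·2 = 5)
The row with r = 5 (the gcd) gives the Bezout coefficients s = -1, t = 2.
Result: 275 · (-1) + 140 · (2) = 5.

gcd(275, 140) = 5; s = -1, t = 2 (check: 275·(-1) + 140·2 = 5).


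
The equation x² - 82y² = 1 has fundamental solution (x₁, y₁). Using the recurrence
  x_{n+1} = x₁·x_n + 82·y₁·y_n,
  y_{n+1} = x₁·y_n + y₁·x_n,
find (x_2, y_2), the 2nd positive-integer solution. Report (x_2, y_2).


Step 1: Find the fundamental solution (x₁, y₁) of x² - 82y² = 1.
  Expand √82 as a continued fraction. a₀ = ⌊√82⌋ = 9; iterate m_{k+1} = d_k·a_k − m_k, d_{k+1} = (82 − m_{k+1}²)/d_k, a_{k+1} = ⌊(a₀ + m_{k+1})/d_{k+1}⌋ (starting m₀ = 0, d₀ = 1), with convergents p_k = a_k·p_{k-1} + p_{k-2}, q_k = a_k·q_{k-1} + q_{k-2} (p₋₁ = 1, q₋₁ = 0):
  k = 0: a₀ = 9; p₀/q₀ = 9/1; p₀² − 82·q₀² = 81 − 82 = -1.
  k = 1: m = 9, d = 1, a = ⌊(9 + 9)/1⌋ = 18; p/q = (18·9 + 1)/(18·1 + 0) = 163/18; p² − 82·q² = 26569 − 26568 = 1.
  The first convergent with p² − 82·q² = 1 gives the fundamental solution (x₁, y₁) = (163, 18).
Step 2: Apply the recurrence (x_{n+1}, y_{n+1}) = (x₁x_n + 82y₁y_n, x₁y_n + y₁x_n) repeatedly.
  From (x_1, y_1) = (163, 18): x_2 = 163·163 + 82·18·18 = 53137; y_2 = 163·18 + 18·163 = 5868.
Step 3: Verify x_2² - 82·y_2² = 2823540769 - 2823540768 = 1 (should be 1). ✓

(x_1, y_1) = (163, 18); (x_2, y_2) = (53137, 5868).


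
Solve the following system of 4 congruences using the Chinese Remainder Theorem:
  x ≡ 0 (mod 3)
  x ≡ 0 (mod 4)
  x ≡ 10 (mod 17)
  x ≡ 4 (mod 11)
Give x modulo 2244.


Product of moduli M = 3 · 4 · 17 · 11 = 2244.
Merge one congruence at a time:
  Start: x ≡ 0 (mod 3).
  Combine with x ≡ 0 (mod 4); new modulus lcm = 12.
    Write x = 0 + 3·t and substitute into x ≡ 0 (mod 4): 3·t ≡ 0 − 0 = 0 (mod 4).
    The inverse of 3 mod 4 is 3 (since 3·3 = 9 = 2·4 + 1), so t ≡ 3·0 = 0 ≡ 0 (mod 4).
    Then x = 0 + 3·0 = 0, valid modulo lcm(3, 4) = 12: x ≡ 0 (mod 12).
  Combine with x ≡ 10 (mod 17); new modulus lcm = 204.
    Write x = 0 + 12·t and substitute into x ≡ 10 (mod 17): 12·t ≡ 10 − 0 = 10 (mod 17).
    The inverse of 12 mod 17 is 10 (since 12·10 = 120 = 7·17 + 1), so t ≡ 10·10 = 100 ≡ 15 (mod 17).
    Then x = 0 + 12·15 = 180, valid modulo lcm(12, 17) = 204: x ≡ 180 (mod 204).
  Combine with x ≡ 4 (mod 11); new modulus lcm = 2244.
    Write x = 180 + 204·t and substitute into x ≡ 4 (mod 11): 204·t ≡ 4 − 180 = -176 (mod 11).
    Reduce coefficients mod 11: 6·t ≡ 0 (mod 11).
    The inverse of 6 mod 11 is 2 (since 6·2 = 12 = 1·11 + 1), so t ≡ 2·0 = 0 ≡ 0 (mod 11).
    Then x = 180 + 204·0 = 180, valid modulo lcm(204, 11) = 2244: x ≡ 180 (mod 2244).
Verify against each original: 180 mod 3 = 0, 180 mod 4 = 0, 180 mod 17 = 10, 180 mod 11 = 4.

x ≡ 180 (mod 2244).


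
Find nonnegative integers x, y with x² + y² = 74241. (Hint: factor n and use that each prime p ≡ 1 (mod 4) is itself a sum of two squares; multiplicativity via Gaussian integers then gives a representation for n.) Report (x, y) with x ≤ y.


Step 1: Factor n = 74241 = 3^2 · 73 · 113.
Step 2: Check the mod-4 condition on each prime factor: 3 ≡ 3 (mod 4), exponent 2 (must be even); 73 ≡ 1 (mod 4), exponent 1; 113 ≡ 1 (mod 4), exponent 1.
All primes ≡ 3 (mod 4) appear to even exponent (or don't appear), so by the two-squares theorem n IS expressible as a sum of two squares.
Step 3: Build a representation. Group n = k² · m with k = 3 and m = 73 · 113 = 8249 (a product of primes ≡ 1 (mod 4)); a representation of m scales to one of n via (k·x)² + (k·y)² = k²(x² + y²). Each prime p ≡ 1 (mod 4) is itself a sum of two squares; find a² by testing p − a² for a perfect square:
  73: 73 − 1² = 72, 73 − 2² = 69, 73 − 3² = 64 = 8² ⇒ 73 = 3² + 8².
  113: 113 − 1² = 112, 113 − 2² = 109, 113 − 3² = 104, 113 − 4² = 97, 113 − 5² = 88, 113 − 6² = 77, 113 − 7² = 64 = 8² ⇒ 113 = 7² + 8².
  Combine using the Brahmagupta–Fibonacci identity (a² + b²)(c² + d²) = (ac − bd)² + (ad + bc)² = (ac + bd)² + (ad − bc)²:
  73 · 113 = 8249: from (3² + 8²)(7² + 8²), take (3·7 − 8·8, 3·8 + 8·7) = (21 − 64, 24 + 56) = (-43, 80); dropping signs (only squares matter) gives (43, 80); check 43² + 80² = 1849 + 6400 = 8249 ✓.
  Scale by k = 3: (3·43, 3·80) = (129, 240).
Step 4: Order so x ≤ y and verify: 129² + 240² = 16641 + 57600 = 74241 = n. ✓

n = 74241 = 129² + 240² (one valid representation with x ≤ y).


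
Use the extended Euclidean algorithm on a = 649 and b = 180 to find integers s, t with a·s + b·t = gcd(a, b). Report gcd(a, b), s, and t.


Euclidean algorithm on (649, 180) — divide until remainder is 0:
  649 = 3 · 180 + 109
  180 = 1 · 109 + 71
  109 = 1 · 71 + 38
  71 = 1 · 38 + 33
  38 = 1 · 33 + 5
  33 = 6 · 5 + 3
  5 = 1 · 3 + 2
  3 = 1 · 2 + 1
  2 = 2 · 1 + 0
gcd(649, 180) = 1.
Track Bezout coefficients alongside the remainders: start with r₀ = 649 = a·1 + b·0 (s = 1, t = 0) and r₁ = 180 = a·0 + b·1 (s = 0, t = 1); each new remainder r_{k+1} = r_{k-1} − q_k·r_k inherits s_{k+1} = s_{k-1} − q_k·s_k, t_{k+1} = t_{k-1} − q_k·t_k, so r_k = a·s_k + b·t_k at every step:
  q = 3: r = 109, s = 1 − 3·0 = 1, t = 0 − 3·1 = -3  (check: 649·1 + 180·(-3) = 109)
  q = 1: r = 71, s = 0 − 1·1 = -1, t = 1 − 1·(-3) = 4  (check: 649·(-1) + 180·4 = 71)
  q = 1: r = 38, s = 1 − 1·(-1) = 2, t = -3 − 1·4 = -7  (check: 649·2 + 180·(-7) = 38)
  q = 1: r = 33, s = -1 − 1·2 = -3, t = 4 − 1·(-7) = 11  (check: 649·(-3) + 180·11 = 33)
  q = 1: r = 5, s = 2 − 1·(-3) = 5, t = -7 − 1·11 = -18  (check: 649·5 + 180·(-18) = 5)
  q = 6: r = 3, s = -3 − 6·5 = -33, t = 11 − 6·(-18) = 119  (check: 649·(-33) + 180·119 = 3)
  q = 1: r = 2, s = 5 − 1·(-33) = 38, t = -18 − 1·119 = -137  (check: 649·38 + 180·(-137) = 2)
  q = 1: r = 1, s = -33 − 1·38 = -71, t = 119 − 1·(-137) = 256  (check: 649·(-71) + 180·256 = 1)
The row with r = 1 (the gcd) gives the Bezout coefficients s = -71, t = 256.
Result: 649 · (-71) + 180 · (256) = 1.

gcd(649, 180) = 1; s = -71, t = 256 (check: 649·(-71) + 180·256 = 1).


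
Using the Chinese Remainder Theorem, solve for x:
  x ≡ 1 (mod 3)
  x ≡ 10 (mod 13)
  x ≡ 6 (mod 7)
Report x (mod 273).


Moduli 3, 13, 7 are pairwise coprime; by CRT there is a unique solution modulo M = 3 · 13 · 7 = 273.
Solve pairwise, accumulating the modulus:
  Start with x ≡ 1 (mod 3).
  Combine with x ≡ 10 (mod 13): since gcd(3, 13) = 1, we get a unique residue mod 39.
    Write x = 1 + 3·t and substitute into x ≡ 10 (mod 13): 3·t ≡ 10 − 1 = 9 (mod 13).
    The inverse of 3 mod 13 is 9 (since 3·9 = 27 = 2·13 + 1), so t ≡ 9·9 = 81 ≡ 3 (mod 13).
    Then x = 1 + 3·3 = 10, valid modulo lcm(3, 13) = 39: x ≡ 10 (mod 39).
  Combine with x ≡ 6 (mod 7): since gcd(39, 7) = 1, we get a unique residue mod 273.
    Write x = 10 + 39·t and substitute into x ≡ 6 (mod 7): 39·t ≡ 6 − 10 = -4 (mod 7).
    Reduce coefficients mod 7: 4·t ≡ 3 (mod 7).
    The inverse of 4 mod 7 is 2 (since 4·2 = 8 = 1·7 + 1), so t ≡ 2·3 = 6 ≡ 6 (mod 7).
    Then x = 10 + 39·6 = 244, valid modulo lcm(39, 7) = 273: x ≡ 244 (mod 273).
Verify: 244 mod 3 = 1 ✓, 244 mod 13 = 10 ✓, 244 mod 7 = 6 ✓.

x ≡ 244 (mod 273).


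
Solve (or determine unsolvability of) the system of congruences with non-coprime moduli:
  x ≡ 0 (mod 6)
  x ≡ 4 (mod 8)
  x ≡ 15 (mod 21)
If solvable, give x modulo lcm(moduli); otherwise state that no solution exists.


Moduli 6, 8, 21 are not pairwise coprime, so CRT works modulo lcm(m_i) when all pairwise compatibility conditions hold.
Pairwise compatibility: gcd(m_i, m_j) must divide a_i - a_j for every pair.
Merge one congruence at a time:
  Start: x ≡ 0 (mod 6).
  Combine with x ≡ 4 (mod 8): gcd(6, 8) = 2; 4 - 0 = 4, which IS divisible by 2, so compatible.
    Write x = 0 + 6·t and substitute into x ≡ 4 (mod 8): 6·t ≡ 4 − 0 = 4 (mod 8).
    Divide the congruence (and modulus) by g = 2: 3·t ≡ 2 (mod 4).
    The inverse of 3 mod 4 is 3 (since 3·3 = 9 = 2·4 + 1), so t ≡ 3·2 = 6 ≡ 2 (mod 4).
    Then x = 0 + 6·2 = 12, valid modulo lcm(6, 8) = 24: x ≡ 12 (mod 24).
  Combine with x ≡ 15 (mod 21): gcd(24, 21) = 3; 15 - 12 = 3, which IS divisible by 3, so compatible.
    Write x = 12 + 24·t and substitute into x ≡ 15 (mod 21): 24·t ≡ 15 − 12 = 3 (mod 21).
    Divide the congruence (and modulus) by g = 3: 8·t ≡ 1 (mod 7).
    Reduce coefficients mod 7: 1·t ≡ 1 (mod 7).
    So t ≡ 1 (mod 7).
    Then x = 12 + 24·1 = 36, valid modulo lcm(24, 21) = 168: x ≡ 36 (mod 168).
Verify: 36 mod 6 = 0, 36 mod 8 = 4, 36 mod 21 = 15.

x ≡ 36 (mod 168).


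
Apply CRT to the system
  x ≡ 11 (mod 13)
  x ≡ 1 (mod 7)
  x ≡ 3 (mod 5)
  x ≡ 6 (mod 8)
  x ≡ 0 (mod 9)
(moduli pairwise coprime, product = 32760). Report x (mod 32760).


Product of moduli M = 13 · 7 · 5 · 8 · 9 = 32760.
Merge one congruence at a time:
  Start: x ≡ 11 (mod 13).
  Combine with x ≡ 1 (mod 7); new modulus lcm = 91.
    Write x = 11 + 13·t and substitute into x ≡ 1 (mod 7): 13·t ≡ 1 − 11 = -10 (mod 7).
    Reduce coefficients mod 7: 6·t ≡ 4 (mod 7).
    The inverse of 6 mod 7 is 6 (since 6·6 = 36 = 5·7 + 1), so t ≡ 6·4 = 24 ≡ 3 (mod 7).
    Then x = 11 + 13·3 = 50, valid modulo lcm(13, 7) = 91: x ≡ 50 (mod 91).
  Combine with x ≡ 3 (mod 5); new modulus lcm = 455.
    Write x = 50 + 91·t and substitute into x ≡ 3 (mod 5): 91·t ≡ 3 − 50 = -47 (mod 5).
    Reduce coefficients mod 5: 1·t ≡ 3 (mod 5).
    So t ≡ 3 (mod 5).
    Then x = 50 + 91·3 = 323, valid modulo lcm(91, 5) = 455: x ≡ 323 (mod 455).
  Combine with x ≡ 6 (mod 8); new modulus lcm = 3640.
    Write x = 323 + 455·t and substitute into x ≡ 6 (mod 8): 455·t ≡ 6 − 323 = -317 (mod 8).
    Reduce coefficients mod 8: 7·t ≡ 3 (mod 8).
    The inverse of 7 mod 8 is 7 (since 7·7 = 49 = 6·8 + 1), so t ≡ 7·3 = 21 ≡ 5 (mod 8).
    Then x = 323 + 455·5 = 2598, valid modulo lcm(455, 8) = 3640: x ≡ 2598 (mod 3640).
  Combine with x ≡ 0 (mod 9); new modulus lcm = 32760.
    Write x = 2598 + 3640·t and substitute into x ≡ 0 (mod 9): 3640·t ≡ 0 − 2598 = -2598 (mod 9).
    Reduce coefficients mod 9: 4·t ≡ 3 (mod 9).
    The inverse of 4 mod 9 is 7 (since 4·7 = 28 = 3·9 + 1), so t ≡ 7·3 = 21 ≡ 3 (mod 9).
    Then x = 2598 + 3640·3 = 13518, valid modulo lcm(3640, 9) = 32760: x ≡ 13518 (mod 32760).
Verify against each original: 13518 mod 13 = 11, 13518 mod 7 = 1, 13518 mod 5 = 3, 13518 mod 8 = 6, 13518 mod 9 = 0.

x ≡ 13518 (mod 32760).


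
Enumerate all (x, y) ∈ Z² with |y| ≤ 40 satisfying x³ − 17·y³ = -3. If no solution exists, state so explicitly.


The equation is x³ - 17y³ = -3. For fixed y, x³ = 17·y³ − 3, so a solution requires the RHS to be a perfect cube.
Strategy: iterate y from -40 to 40, compute RHS = 17·y³ − 3, and check whether it is a (positive or negative) perfect cube.
Check small values of y:
  y = 0: RHS = -3 is not a perfect cube.
  y = 1: RHS = 14 is not a perfect cube.
  y = -1: RHS = -20 is not a perfect cube.
  y = 2: RHS = 133 is not a perfect cube.
  y = -2: RHS = -139 is not a perfect cube.
  y = 3: RHS = 456 is not a perfect cube.
  y = -3: RHS = -462 is not a perfect cube.
Continuing the search up to |y| = 40 finds no solutions either.
No (x, y) in the scanned range satisfies the equation.

No integer solutions with |y| ≤ 40.


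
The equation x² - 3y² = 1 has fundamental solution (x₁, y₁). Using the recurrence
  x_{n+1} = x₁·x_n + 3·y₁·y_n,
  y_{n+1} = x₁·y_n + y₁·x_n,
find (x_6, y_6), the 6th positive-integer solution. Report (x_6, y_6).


Step 1: Find the fundamental solution (x₁, y₁) of x² - 3y² = 1.
  Expand √3 as a continued fraction. a₀ = ⌊√3⌋ = 1; iterate m_{k+1} = d_k·a_k − m_k, d_{k+1} = (3 − m_{k+1}²)/d_k, a_{k+1} = ⌊(a₀ + m_{k+1})/d_{k+1}⌋ (starting m₀ = 0, d₀ = 1), with convergents p_k = a_k·p_{k-1} + p_{k-2}, q_k = a_k·q_{k-1} + q_{k-2} (p₋₁ = 1, q₋₁ = 0):
  k = 0: a₀ = 1; p₀/q₀ = 1/1; p₀² − 3·q₀² = 1 − 3 = -2.
  k = 1: m = 1, d = 2, a = ⌊(1 + 1)/2⌋ = 1; p/q = (1·1 + 1)/(1·1 + 0) = 2/1; p² − 3·q² = 4 − 3 = 1.
  The first convergent with p² − 3·q² = 1 gives the fundamental solution (x₁, y₁) = (2, 1).
Step 2: Apply the recurrence (x_{n+1}, y_{n+1}) = (x₁x_n + 3y₁y_n, x₁y_n + y₁x_n) repeatedly.
  From (x_1, y_1) = (2, 1): x_2 = 2·2 + 3·1·1 = 7; y_2 = 2·1 + 1·2 = 4.
  From (x_2, y_2) = (7, 4): x_3 = 2·7 + 3·1·4 = 26; y_3 = 2·4 + 1·7 = 15.
  From (x_3, y_3) = (26, 15): x_4 = 2·26 + 3·1·15 = 97; y_4 = 2·15 + 1·26 = 56.
  From (x_4, y_4) = (97, 56): x_5 = 2·97 + 3·1·56 = 362; y_5 = 2·56 + 1·97 = 209.
  From (x_5, y_5) = (362, 209): x_6 = 2·362 + 3·1·209 = 1351; y_6 = 2·209 + 1·362 = 780.
Step 3: Verify x_6² - 3·y_6² = 1825201 - 1825200 = 1 (should be 1). ✓

(x_1, y_1) = (2, 1); (x_6, y_6) = (1351, 780).


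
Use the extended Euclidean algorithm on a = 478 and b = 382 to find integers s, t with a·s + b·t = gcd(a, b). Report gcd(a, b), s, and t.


Euclidean algorithm on (478, 382) — divide until remainder is 0:
  478 = 1 · 382 + 96
  382 = 3 · 96 + 94
  96 = 1 · 94 + 2
  94 = 47 · 2 + 0
gcd(478, 382) = 2.
Track Bezout coefficients alongside the remainders: start with r₀ = 478 = a·1 + b·0 (s = 1, t = 0) and r₁ = 382 = a·0 + b·1 (s = 0, t = 1); each new remainder r_{k+1} = r_{k-1} − q_k·r_k inherits s_{k+1} = s_{k-1} − q_k·s_k, t_{k+1} = t_{k-1} − q_k·t_k, so r_k = a·s_k + b·t_k at every step:
  q = 1: r = 96, s = 1 − 1·0 = 1, t = 0 − 1·1 = -1  (check: 478·1 + 382·(-1) = 96)
  q = 3: r = 94, s = 0 − 3·1 = -3, t = 1 − 3·(-1) = 4  (check: 478·(-3) + 382·4 = 94)
  q = 1: r = 2, s = 1 − 1·(-3) = 4, t = -1 − 1·4 = -5  (check: 478·4 + 382·(-5) = 2)
The row with r = 2 (the gcd) gives the Bezout coefficients s = 4, t = -5.
Result: 478 · (4) + 382 · (-5) = 2.

gcd(478, 382) = 2; s = 4, t = -5 (check: 478·4 + 382·(-5) = 2).


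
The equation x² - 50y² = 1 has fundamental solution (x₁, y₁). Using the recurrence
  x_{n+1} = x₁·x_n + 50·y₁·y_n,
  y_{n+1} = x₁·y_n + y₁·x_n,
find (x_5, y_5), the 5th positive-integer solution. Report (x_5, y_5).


Step 1: Find the fundamental solution (x₁, y₁) of x² - 50y² = 1.
  Expand √50 as a continued fraction. a₀ = ⌊√50⌋ = 7; iterate m_{k+1} = d_k·a_k − m_k, d_{k+1} = (50 − m_{k+1}²)/d_k, a_{k+1} = ⌊(a₀ + m_{k+1})/d_{k+1}⌋ (starting m₀ = 0, d₀ = 1), with convergents p_k = a_k·p_{k-1} + p_{k-2}, q_k = a_k·q_{k-1} + q_{k-2} (p₋₁ = 1, q₋₁ = 0):
  k = 0: a₀ = 7; p₀/q₀ = 7/1; p₀² − 50·q₀² = 49 − 50 = -1.
  k = 1: m = 7, d = 1, a = ⌊(7 + 7)/1⌋ = 14; p/q = (14·7 + 1)/(14·1 + 0) = 99/14; p² − 50·q² = 9801 − 9800 = 1.
  The first convergent with p² − 50·q² = 1 gives the fundamental solution (x₁, y₁) = (99, 14).
Step 2: Apply the recurrence (x_{n+1}, y_{n+1}) = (x₁x_n + 50y₁y_n, x₁y_n + y₁x_n) repeatedly.
  From (x_1, y_1) = (99, 14): x_2 = 99·99 + 50·14·14 = 19601; y_2 = 99·14 + 14·99 = 2772.
  From (x_2, y_2) = (19601, 2772): x_3 = 99·19601 + 50·14·2772 = 3880899; y_3 = 99·2772 + 14·19601 = 548842.
  From (x_3, y_3) = (3880899, 548842): x_4 = 99·3880899 + 50·14·548842 = 768398401; y_4 = 99·548842 + 14·3880899 = 108667944.
  From (x_4, y_4) = (768398401, 108667944): x_5 = 99·768398401 + 50·14·108667944 = 152139002499; y_5 = 99·108667944 + 14·768398401 = 21515704070.
Step 3: Verify x_5² - 50·y_5² = 23146276081390728245001 - 23146276081390728245000 = 1 (should be 1). ✓

(x_1, y_1) = (99, 14); (x_5, y_5) = (152139002499, 21515704070).


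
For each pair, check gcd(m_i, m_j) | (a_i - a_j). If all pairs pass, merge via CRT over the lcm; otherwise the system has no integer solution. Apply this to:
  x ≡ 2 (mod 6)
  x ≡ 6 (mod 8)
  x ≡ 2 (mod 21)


Moduli 6, 8, 21 are not pairwise coprime, so CRT works modulo lcm(m_i) when all pairwise compatibility conditions hold.
Pairwise compatibility: gcd(m_i, m_j) must divide a_i - a_j for every pair.
Merge one congruence at a time:
  Start: x ≡ 2 (mod 6).
  Combine with x ≡ 6 (mod 8): gcd(6, 8) = 2; 6 - 2 = 4, which IS divisible by 2, so compatible.
    Write x = 2 + 6·t and substitute into x ≡ 6 (mod 8): 6·t ≡ 6 − 2 = 4 (mod 8).
    Divide the congruence (and modulus) by g = 2: 3·t ≡ 2 (mod 4).
    The inverse of 3 mod 4 is 3 (since 3·3 = 9 = 2·4 + 1), so t ≡ 3·2 = 6 ≡ 2 (mod 4).
    Then x = 2 + 6·2 = 14, valid modulo lcm(6, 8) = 24: x ≡ 14 (mod 24).
  Combine with x ≡ 2 (mod 21): gcd(24, 21) = 3; 2 - 14 = -12, which IS divisible by 3, so compatible.
    Write x = 14 + 24·t and substitute into x ≡ 2 (mod 21): 24·t ≡ 2 − 14 = -12 (mod 21).
    Divide the congruence (and modulus) by g = 3: 8·t ≡ -4 (mod 7).
    Reduce coefficients mod 7: 1·t ≡ 3 (mod 7).
    So t ≡ 3 (mod 7).
    Then x = 14 + 24·3 = 86, valid modulo lcm(24, 21) = 168: x ≡ 86 (mod 168).
Verify: 86 mod 6 = 2, 86 mod 8 = 6, 86 mod 21 = 2.

x ≡ 86 (mod 168).


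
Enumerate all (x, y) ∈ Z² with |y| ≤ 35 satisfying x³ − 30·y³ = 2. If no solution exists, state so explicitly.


The equation is x³ - 30y³ = 2. For fixed y, x³ = 30·y³ + 2, so a solution requires the RHS to be a perfect cube.
Strategy: iterate y from -35 to 35, compute RHS = 30·y³ + 2, and check whether it is a (positive or negative) perfect cube.
Check small values of y:
  y = 0: RHS = 2 is not a perfect cube.
  y = 1: RHS = 32 is not a perfect cube.
  y = -1: RHS = -28 is not a perfect cube.
  y = 2: RHS = 242 is not a perfect cube.
  y = -2: RHS = -238 is not a perfect cube.
  y = 3: RHS = 812 is not a perfect cube.
  y = -3: RHS = -808 is not a perfect cube.
Continuing the search up to |y| = 35 finds no solutions either.
No (x, y) in the scanned range satisfies the equation.

No integer solutions with |y| ≤ 35.


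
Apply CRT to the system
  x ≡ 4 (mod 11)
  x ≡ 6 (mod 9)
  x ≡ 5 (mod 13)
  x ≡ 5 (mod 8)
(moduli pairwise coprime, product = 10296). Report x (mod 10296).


Product of moduli M = 11 · 9 · 13 · 8 = 10296.
Merge one congruence at a time:
  Start: x ≡ 4 (mod 11).
  Combine with x ≡ 6 (mod 9); new modulus lcm = 99.
    Write x = 4 + 11·t and substitute into x ≡ 6 (mod 9): 11·t ≡ 6 − 4 = 2 (mod 9).
    Reduce coefficients mod 9: 2·t ≡ 2 (mod 9).
    The inverse of 2 mod 9 is 5 (since 2·5 = 10 = 1·9 + 1), so t ≡ 5·2 = 10 ≡ 1 (mod 9).
    Then x = 4 + 11·1 = 15, valid modulo lcm(11, 9) = 99: x ≡ 15 (mod 99).
  Combine with x ≡ 5 (mod 13); new modulus lcm = 1287.
    Write x = 15 + 99·t and substitute into x ≡ 5 (mod 13): 99·t ≡ 5 − 15 = -10 (mod 13).
    Reduce coefficients mod 13: 8·t ≡ 3 (mod 13).
    The inverse of 8 mod 13 is 5 (since 8·5 = 40 = 3·13 + 1), so t ≡ 5·3 = 15 ≡ 2 (mod 13).
    Then x = 15 + 99·2 = 213, valid modulo lcm(99, 13) = 1287: x ≡ 213 (mod 1287).
  Combine with x ≡ 5 (mod 8); new modulus lcm = 10296.
    Write x = 213 + 1287·t and substitute into x ≡ 5 (mod 8): 1287·t ≡ 5 − 213 = -208 (mod 8).
    Reduce coefficients mod 8: 7·t ≡ 0 (mod 8).
    The inverse of 7 mod 8 is 7 (since 7·7 = 49 = 6·8 + 1), so t ≡ 7·0 = 0 ≡ 0 (mod 8).
    Then x = 213 + 1287·0 = 213, valid modulo lcm(1287, 8) = 10296: x ≡ 213 (mod 10296).
Verify against each original: 213 mod 11 = 4, 213 mod 9 = 6, 213 mod 13 = 5, 213 mod 8 = 5.

x ≡ 213 (mod 10296).


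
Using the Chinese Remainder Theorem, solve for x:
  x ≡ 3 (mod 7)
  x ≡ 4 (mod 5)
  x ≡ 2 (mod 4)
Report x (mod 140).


Moduli 7, 5, 4 are pairwise coprime; by CRT there is a unique solution modulo M = 7 · 5 · 4 = 140.
Solve pairwise, accumulating the modulus:
  Start with x ≡ 3 (mod 7).
  Combine with x ≡ 4 (mod 5): since gcd(7, 5) = 1, we get a unique residue mod 35.
    Write x = 3 + 7·t and substitute into x ≡ 4 (mod 5): 7·t ≡ 4 − 3 = 1 (mod 5).
    Reduce coefficients mod 5: 2·t ≡ 1 (mod 5).
    The inverse of 2 mod 5 is 3 (since 2·3 = 6 = 1·5 + 1), so t ≡ 3·1 = 3 ≡ 3 (mod 5).
    Then x = 3 + 7·3 = 24, valid modulo lcm(7, 5) = 35: x ≡ 24 (mod 35).
  Combine with x ≡ 2 (mod 4): since gcd(35, 4) = 1, we get a unique residue mod 140.
    Write x = 24 + 35·t and substitute into x ≡ 2 (mod 4): 35·t ≡ 2 − 24 = -22 (mod 4).
    Reduce coefficients mod 4: 3·t ≡ 2 (mod 4).
    The inverse of 3 mod 4 is 3 (since 3·3 = 9 = 2·4 + 1), so t ≡ 3·2 = 6 ≡ 2 (mod 4).
    Then x = 24 + 35·2 = 94, valid modulo lcm(35, 4) = 140: x ≡ 94 (mod 140).
Verify: 94 mod 7 = 3 ✓, 94 mod 5 = 4 ✓, 94 mod 4 = 2 ✓.

x ≡ 94 (mod 140).


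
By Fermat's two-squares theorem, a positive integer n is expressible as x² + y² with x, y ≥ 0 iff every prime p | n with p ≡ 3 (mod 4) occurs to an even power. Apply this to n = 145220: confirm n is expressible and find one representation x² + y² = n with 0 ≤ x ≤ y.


Step 1: Factor n = 145220 = 2^2 · 5 · 53 · 137.
Step 2: Check the mod-4 condition on each prime factor: 2 = 2 (special); 5 ≡ 1 (mod 4), exponent 1; 53 ≡ 1 (mod 4), exponent 1; 137 ≡ 1 (mod 4), exponent 1.
All primes ≡ 3 (mod 4) appear to even exponent (or don't appear), so by the two-squares theorem n IS expressible as a sum of two squares.
Step 3: Build a representation. Group n = k² · m with k = 2 and m = 5 · 53 · 137 = 36305 (a product of primes ≡ 1 (mod 4)); a representation of m scales to one of n via (k·x)² + (k·y)² = k²(x² + y²). Each prime p ≡ 1 (mod 4) is itself a sum of two squares; find a² by testing p − a² for a perfect square:
  5: 5 − 1² = 4 = 2² ⇒ 5 = 1² + 2².
  53: 53 − 1² = 52, 53 − 2² = 49 = 7² ⇒ 53 = 2² + 7².
  137: 137 − 1² = 136, 137 − 2² = 133, 137 − 3² = 128, 137 − 4² = 121 = 11² ⇒ 137 = 4² + 11².
  Combine using the Brahmagupta–Fibonacci identity (a² + b²)(c² + d²) = (ac − bd)² + (ad + bc)² = (ac + bd)² + (ad − bc)²:
  5 · 53 = 265: from (1² + 2²)(2² + 7²), take (1·2 − 2·7, 1·7 + 2·2) = (2 − 14, 7 + 4) = (-12, 11); dropping signs (only squares matter) gives (12, 11); check 12² + 11² = 144 + 121 = 265 ✓.
  265 · 137 = 36305: from (12² + 11²)(4² + 11²), take (12·4 − 11·11, 12·11 + 11·4) = (48 − 121, 132 + 44) = (-73, 176); dropping signs (only squares matter) gives (73, 176); check 73² + 176² = 5329 + 30976 = 36305 ✓.
  Scale by k = 2: (2·73, 2·176) = (146, 352).
Step 4: Order so x ≤ y and verify: 146² + 352² = 21316 + 123904 = 145220 = n. ✓

n = 145220 = 146² + 352² (one valid representation with x ≤ y).
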